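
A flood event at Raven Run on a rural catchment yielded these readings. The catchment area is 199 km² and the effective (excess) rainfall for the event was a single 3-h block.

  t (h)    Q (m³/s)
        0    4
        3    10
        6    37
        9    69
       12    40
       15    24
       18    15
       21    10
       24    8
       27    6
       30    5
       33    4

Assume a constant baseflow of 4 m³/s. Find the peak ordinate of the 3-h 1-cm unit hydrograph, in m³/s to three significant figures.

U_p ≈ 65.1 m³/s

Direct runoff: 0.0, 6.0, 33.0, 65.0, 36.0, 20.0, 11.0, 6.0, 4.0, 2.0, 1.0, 0.0 m³/s; ΣQ_DR = 184.0 m³/s, peak = 65.0 m³/s.
Runoff depth d = ΣQ_DR·Δt / A = 184.0 × 10800 / (199 km²) = 9.986 mm.
The 1-cm UH is the DRH scaled by (10 mm)/d, so U_p = 65.0 × 10/9.986 = 65.1 m³/s.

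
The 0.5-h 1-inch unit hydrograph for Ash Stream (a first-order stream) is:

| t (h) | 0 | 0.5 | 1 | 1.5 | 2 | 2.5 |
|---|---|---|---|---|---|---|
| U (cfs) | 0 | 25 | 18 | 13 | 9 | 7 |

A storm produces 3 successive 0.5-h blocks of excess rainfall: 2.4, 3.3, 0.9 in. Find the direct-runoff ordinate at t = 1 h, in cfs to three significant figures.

By discrete convolution, Q_j = Σ (P_i / 1 in) · U_{j−i}.
At t = 1 h (j=2): Q = (2.4/1)·18 + (3.3/1)·25 + (0.9/1)·0 = 126 cfs.

Q ≈ 126 cfs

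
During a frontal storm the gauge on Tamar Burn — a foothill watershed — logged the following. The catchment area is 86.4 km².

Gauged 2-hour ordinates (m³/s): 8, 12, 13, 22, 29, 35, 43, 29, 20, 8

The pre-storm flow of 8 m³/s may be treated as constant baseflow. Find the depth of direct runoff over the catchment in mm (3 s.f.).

d ≈ 11.6 mm

Direct runoff: 0.0, 4.0, 5.0, 14.0, 21.0, 27.0, 35.0, 21.0, 12.0, 0.0 m³/s; ΣQ_DR = 139.0 m³/s.
V = ΣQ_DR · Δt = 139.0 × 7200 s = 1.001 × 10^6 m³.
Over A = 86.4 km², depth = V / A = 11.6 mm.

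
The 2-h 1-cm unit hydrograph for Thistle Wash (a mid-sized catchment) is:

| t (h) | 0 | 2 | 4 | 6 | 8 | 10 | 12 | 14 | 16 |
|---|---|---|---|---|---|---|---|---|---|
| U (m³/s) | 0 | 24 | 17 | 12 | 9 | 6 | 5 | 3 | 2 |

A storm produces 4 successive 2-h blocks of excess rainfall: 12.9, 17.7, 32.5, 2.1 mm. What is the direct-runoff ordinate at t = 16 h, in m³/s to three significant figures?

By discrete convolution, Q_j = Σ (P_i / 10 mm) · U_{j−i}.
At t = 16 h (j=8): Q = (12.9/10)·2 + (17.7/10)·3 + (32.5/10)·5 + (2.1/10)·6 = 25.4 m³/s.

Q ≈ 25.4 m³/s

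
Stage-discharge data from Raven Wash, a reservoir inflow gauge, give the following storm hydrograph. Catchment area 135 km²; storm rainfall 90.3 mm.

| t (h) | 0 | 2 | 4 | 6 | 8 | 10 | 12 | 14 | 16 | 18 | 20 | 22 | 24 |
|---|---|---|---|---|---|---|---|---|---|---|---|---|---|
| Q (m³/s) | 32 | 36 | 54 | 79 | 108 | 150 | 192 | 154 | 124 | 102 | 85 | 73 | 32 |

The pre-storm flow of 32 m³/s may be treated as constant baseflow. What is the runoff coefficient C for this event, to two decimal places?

C ≈ 0.48

ΣQ_DR = 805.0 m³/s; V = ΣQ_DR·Δt = 5.796 × 10^6 m³.
Runoff depth d = V / A = 42.93 mm.
C = d / P = 42.93 / 90.3 = 0.48.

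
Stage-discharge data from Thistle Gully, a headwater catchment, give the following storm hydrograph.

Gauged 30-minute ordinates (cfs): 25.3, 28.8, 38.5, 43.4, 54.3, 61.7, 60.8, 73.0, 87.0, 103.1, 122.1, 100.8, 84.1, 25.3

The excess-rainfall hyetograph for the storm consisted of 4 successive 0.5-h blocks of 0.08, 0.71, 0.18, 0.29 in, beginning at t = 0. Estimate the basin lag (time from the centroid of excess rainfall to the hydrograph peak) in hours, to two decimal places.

Centroid of excess rainfall: t_c = Σ P_i·t̄_i / ΣP_i = 1.0198 h (block centres at 0.25, 0.75, 1.25, 1.75 h).
Hydrograph peak occurs at t = 5 h, so basin lag t_L = 5 − 1.0198 = 3.98 h.

t_L ≈ 3.98 h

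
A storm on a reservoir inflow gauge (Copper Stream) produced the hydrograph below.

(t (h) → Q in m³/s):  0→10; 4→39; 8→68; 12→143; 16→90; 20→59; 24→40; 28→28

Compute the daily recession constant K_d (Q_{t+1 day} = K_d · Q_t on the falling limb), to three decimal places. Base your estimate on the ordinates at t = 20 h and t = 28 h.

K_d ≈ 0.107

Between t = 20 h and t = 28 h the flow falls from 59 to 28 m³/s over 2×4 h = 8 h.
Per-interval ratio K = (28/59)^(1/2) = 0.6889; K_d = K^(24/4) = 0.107.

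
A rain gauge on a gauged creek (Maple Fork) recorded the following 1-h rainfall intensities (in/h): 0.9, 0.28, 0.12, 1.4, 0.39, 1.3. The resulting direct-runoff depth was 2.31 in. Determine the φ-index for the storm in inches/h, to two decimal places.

φ ≈ 0.43 in/h

Only the 3 blocks with intensity above φ contribute runoff: 0.9, 1.4, 1.3 in/h.
Σ(I−φ)·Δt = d  ⇒  (0.9+1.4+1.3 − 3φ)·1 = 2.31
φ = (3.600 − 2.31/1) / 3 = 0.43 in/h.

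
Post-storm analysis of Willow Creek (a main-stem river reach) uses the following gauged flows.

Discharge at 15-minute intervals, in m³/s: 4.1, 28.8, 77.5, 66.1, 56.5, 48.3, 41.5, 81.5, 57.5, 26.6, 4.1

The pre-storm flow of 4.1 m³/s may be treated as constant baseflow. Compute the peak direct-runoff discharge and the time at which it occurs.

Subtracting baseflow gives direct-runoff ordinates: 0.0, 24.7, 73.4, 62.0, 52.4, 44.2, 37.4, 77.4, 53.4, 22.5, 0.0 m³/s.
The maximum is 77.4 m³/s, occurring at the reading for t = 1.75 h.

Q_p = 77.4 m³/s at t = 1.75 h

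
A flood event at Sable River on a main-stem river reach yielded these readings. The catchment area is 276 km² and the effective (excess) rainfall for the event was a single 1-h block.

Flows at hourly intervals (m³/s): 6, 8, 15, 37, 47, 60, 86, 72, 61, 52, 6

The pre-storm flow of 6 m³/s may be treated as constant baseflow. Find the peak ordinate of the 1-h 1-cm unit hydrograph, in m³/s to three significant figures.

U_p ≈ 160 m³/s

Direct runoff: 0.0, 2.0, 9.0, 31.0, 41.0, 54.0, 80.0, 66.0, 55.0, 46.0, 0.0 m³/s; ΣQ_DR = 384.0 m³/s, peak = 80.0 m³/s.
Runoff depth d = ΣQ_DR·Δt / A = 384.0 × 3600 / (276 km²) = 5.009 mm.
The 1-cm UH is the DRH scaled by (10 mm)/d, so U_p = 80.0 × 10/5.009 = 160 m³/s.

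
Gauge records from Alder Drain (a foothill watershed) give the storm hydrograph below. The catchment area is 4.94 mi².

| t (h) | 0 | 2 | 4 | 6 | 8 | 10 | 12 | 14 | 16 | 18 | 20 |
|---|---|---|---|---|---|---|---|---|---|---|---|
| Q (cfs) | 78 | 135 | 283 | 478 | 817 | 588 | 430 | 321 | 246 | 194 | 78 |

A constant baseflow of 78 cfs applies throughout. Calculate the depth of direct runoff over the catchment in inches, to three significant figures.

d ≈ 1.75 in

Direct runoff: 0.0, 57.0, 205.0, 400.0, 739.0, 510.0, 352.0, 243.0, 168.0, 116.0, 0.0 cfs; ΣQ_DR = 2790 cfs.
V = ΣQ_DR · Δt = 2790 × 7200 s = 2.009 × 10^7 ft³.
Over A = 4.94 mi², depth = V / A = 1.75 in.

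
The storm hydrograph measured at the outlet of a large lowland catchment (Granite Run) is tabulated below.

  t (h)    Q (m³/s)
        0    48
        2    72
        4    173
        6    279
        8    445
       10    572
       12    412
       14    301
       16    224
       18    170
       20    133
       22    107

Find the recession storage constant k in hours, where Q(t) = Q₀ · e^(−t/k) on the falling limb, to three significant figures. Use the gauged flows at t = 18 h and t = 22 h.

On the falling limb, Q drops from 170 to 107 m³/s between t = 18 h and t = 22 h (Δt = 4 h).
k = −Δt / ln(Q₂/Q₁) = −4 / ln(107/170) = 8.64 h.

k ≈ 8.64 h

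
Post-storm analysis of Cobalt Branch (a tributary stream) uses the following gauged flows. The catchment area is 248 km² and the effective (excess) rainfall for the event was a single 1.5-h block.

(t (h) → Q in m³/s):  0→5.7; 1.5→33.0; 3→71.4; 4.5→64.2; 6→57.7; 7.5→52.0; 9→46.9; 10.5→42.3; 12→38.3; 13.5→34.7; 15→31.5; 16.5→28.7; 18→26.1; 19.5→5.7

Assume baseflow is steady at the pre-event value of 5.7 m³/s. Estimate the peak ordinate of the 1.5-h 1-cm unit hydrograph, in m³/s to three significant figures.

Direct runoff: 0.0, 27.3, 65.7, 58.5, 52.0, 46.3, 41.2, 36.6, 32.6, 29.0, 25.8, 23.0, 20.4, 0.0 m³/s; ΣQ_DR = 458.4 m³/s, peak = 65.7 m³/s.
Runoff depth d = ΣQ_DR·Δt / A = 458.4 × 5400 / (248 km²) = 9.981 mm.
The 1-cm UH is the DRH scaled by (10 mm)/d, so U_p = 65.7 × 10/9.981 = 65.8 m³/s.

U_p ≈ 65.8 m³/s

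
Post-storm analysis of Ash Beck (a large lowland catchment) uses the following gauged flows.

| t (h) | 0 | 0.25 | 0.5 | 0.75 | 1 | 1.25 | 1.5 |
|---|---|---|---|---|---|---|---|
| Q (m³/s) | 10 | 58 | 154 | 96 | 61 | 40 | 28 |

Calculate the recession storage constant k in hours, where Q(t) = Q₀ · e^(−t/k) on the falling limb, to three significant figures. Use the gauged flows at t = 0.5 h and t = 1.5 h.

k ≈ 0.587 h

On the falling limb, Q drops from 154 to 28 m³/s between t = 0.5 h and t = 1.5 h (Δt = 1 h).
k = −Δt / ln(Q₂/Q₁) = −1 / ln(28/154) = 0.587 h.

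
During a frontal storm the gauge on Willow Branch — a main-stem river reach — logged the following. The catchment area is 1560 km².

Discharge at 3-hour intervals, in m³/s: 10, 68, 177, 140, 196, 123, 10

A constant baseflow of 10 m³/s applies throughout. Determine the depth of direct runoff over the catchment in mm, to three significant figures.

Direct runoff: 0.0, 58.0, 167.0, 130.0, 186.0, 113.0, 0.0 m³/s; ΣQ_DR = 654.0 m³/s.
V = ΣQ_DR · Δt = 654.0 × 10800 s = 7.063 × 10^6 m³.
Over A = 1560 km², depth = V / A = 4.53 mm.

d ≈ 4.53 mm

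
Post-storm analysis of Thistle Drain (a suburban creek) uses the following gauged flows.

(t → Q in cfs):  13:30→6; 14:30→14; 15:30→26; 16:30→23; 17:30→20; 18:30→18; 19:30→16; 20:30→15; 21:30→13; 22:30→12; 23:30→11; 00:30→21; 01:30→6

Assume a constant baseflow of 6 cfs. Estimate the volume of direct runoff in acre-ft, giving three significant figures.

Direct-runoff ordinates (Q − Q_b): 0.0, 8.0, 20.0, 17.0, 14.0, 12.0, 10.0, 9.0, 7.0, 6.0, 5.0, 15.0, 0.0 cfs.
ΣQ_DR = 123.0 cfs.
With Δt = 1 h = 3600 s, V = ΣQ_DR · Δt = 123.0 × 3600 = 4.43 × 10^5 ft³ = 10.2 acre-ft.

V ≈ 10.2 acre-ft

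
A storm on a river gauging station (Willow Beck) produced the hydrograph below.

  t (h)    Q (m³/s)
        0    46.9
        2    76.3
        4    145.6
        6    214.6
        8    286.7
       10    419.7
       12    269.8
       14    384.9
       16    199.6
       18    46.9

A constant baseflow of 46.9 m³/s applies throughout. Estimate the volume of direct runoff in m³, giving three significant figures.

Direct-runoff ordinates (Q − Q_b): 0.0, 29.4, 98.7, 167.7, 239.8, 372.8, 222.9, 338.0, 152.7, 0.0 m³/s.
ΣQ_DR = 1622 m³/s.
With Δt = 2 h = 7200 s, V = ΣQ_DR · Δt = 1622 × 7200 = 1.17 × 10^7 m³.

V ≈ 1.17 × 10^7 m³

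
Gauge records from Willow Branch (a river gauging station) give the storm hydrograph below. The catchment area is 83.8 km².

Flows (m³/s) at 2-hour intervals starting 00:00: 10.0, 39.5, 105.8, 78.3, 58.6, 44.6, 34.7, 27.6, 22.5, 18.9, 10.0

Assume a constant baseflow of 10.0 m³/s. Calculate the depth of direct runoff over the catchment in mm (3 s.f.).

Direct runoff: 0.0, 29.5, 95.8, 68.3, 48.6, 34.6, 24.7, 17.6, 12.5, 8.9, 0.0 m³/s; ΣQ_DR = 340.5 m³/s.
V = ΣQ_DR · Δt = 340.5 × 7200 s = 2.452 × 10^6 m³.
Over A = 83.8 km², depth = V / A = 29.3 mm.

d ≈ 29.3 mm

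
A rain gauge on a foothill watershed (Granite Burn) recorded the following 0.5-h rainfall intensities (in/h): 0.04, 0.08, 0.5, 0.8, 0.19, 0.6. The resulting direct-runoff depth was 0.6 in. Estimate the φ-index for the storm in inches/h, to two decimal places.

Only the 3 blocks with intensity above φ contribute runoff: 0.5, 0.8, 0.6 in/h.
Σ(I−φ)·Δt = d  ⇒  (0.5+0.8+0.6 − 3φ)·0.5 = 0.6
φ = (1.900 − 0.6/0.5) / 3 = 0.23 in/h.

φ ≈ 0.23 in/h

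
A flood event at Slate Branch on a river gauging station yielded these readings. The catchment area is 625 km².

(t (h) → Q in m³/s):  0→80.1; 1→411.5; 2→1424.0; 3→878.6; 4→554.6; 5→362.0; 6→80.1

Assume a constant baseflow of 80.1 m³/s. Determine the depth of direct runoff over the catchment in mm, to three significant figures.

d ≈ 18.6 mm

Direct runoff: 0.0, 331.4, 1343.9, 798.5, 474.5, 281.9, 0.0 m³/s; ΣQ_DR = 3230 m³/s.
V = ΣQ_DR · Δt = 3230 × 3600 s = 1.163 × 10^7 m³.
Over A = 625 km², depth = V / A = 18.6 mm.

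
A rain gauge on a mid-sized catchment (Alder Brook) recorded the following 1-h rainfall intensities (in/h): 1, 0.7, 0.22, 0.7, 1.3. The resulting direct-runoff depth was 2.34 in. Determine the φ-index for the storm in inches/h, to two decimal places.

φ ≈ 0.34 in/h

Only the 4 blocks with intensity above φ contribute runoff: 1, 0.7, 0.7, 1.3 in/h.
Σ(I−φ)·Δt = d  ⇒  (1+0.7+0.7+1.3 − 4φ)·1 = 2.34
φ = (3.700 − 2.34/1) / 4 = 0.34 in/h.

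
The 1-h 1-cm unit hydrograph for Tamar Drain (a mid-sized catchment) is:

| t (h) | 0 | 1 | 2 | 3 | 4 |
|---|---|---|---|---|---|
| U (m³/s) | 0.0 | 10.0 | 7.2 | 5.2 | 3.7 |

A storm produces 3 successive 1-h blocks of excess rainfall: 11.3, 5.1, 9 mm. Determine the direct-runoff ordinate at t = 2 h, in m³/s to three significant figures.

Q ≈ 13.2 m³/s

By discrete convolution, Q_j = Σ (P_i / 10 mm) · U_{j−i}.
At t = 2 h (j=2): Q = (11.3/10)·7.2 + (5.1/10)·10.0 + (9/10)·0.0 = 13.2 m³/s.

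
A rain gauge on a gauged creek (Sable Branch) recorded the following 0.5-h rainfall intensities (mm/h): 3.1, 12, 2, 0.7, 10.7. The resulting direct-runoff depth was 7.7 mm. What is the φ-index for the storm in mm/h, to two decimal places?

Only the 2 blocks with intensity above φ contribute runoff: 12, 10.7 mm/h.
Σ(I−φ)·Δt = d  ⇒  (12+10.7 − 2φ)·0.5 = 7.7
φ = (22.70 − 7.7/0.5) / 2 = 3.65 mm/h.

φ ≈ 3.65 mm/h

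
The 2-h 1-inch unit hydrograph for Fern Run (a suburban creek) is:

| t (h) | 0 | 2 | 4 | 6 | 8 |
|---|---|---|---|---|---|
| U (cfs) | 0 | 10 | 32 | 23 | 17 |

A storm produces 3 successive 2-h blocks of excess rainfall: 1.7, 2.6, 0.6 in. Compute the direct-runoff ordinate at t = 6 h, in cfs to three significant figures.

Q ≈ 128 cfs

By discrete convolution, Q_j = Σ (P_i / 1 in) · U_{j−i}.
At t = 6 h (j=3): Q = (1.7/1)·23 + (2.6/1)·32 + (0.6/1)·10 = 128 cfs.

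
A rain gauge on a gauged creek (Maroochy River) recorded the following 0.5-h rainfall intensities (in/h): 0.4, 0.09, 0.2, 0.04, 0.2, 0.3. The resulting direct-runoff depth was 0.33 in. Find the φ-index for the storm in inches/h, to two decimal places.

φ ≈ 0.11 in/h

Only the 4 blocks with intensity above φ contribute runoff: 0.4, 0.2, 0.2, 0.3 in/h.
Σ(I−φ)·Δt = d  ⇒  (0.4+0.2+0.2+0.3 − 4φ)·0.5 = 0.33
φ = (1.100 − 0.33/0.5) / 4 = 0.11 in/h.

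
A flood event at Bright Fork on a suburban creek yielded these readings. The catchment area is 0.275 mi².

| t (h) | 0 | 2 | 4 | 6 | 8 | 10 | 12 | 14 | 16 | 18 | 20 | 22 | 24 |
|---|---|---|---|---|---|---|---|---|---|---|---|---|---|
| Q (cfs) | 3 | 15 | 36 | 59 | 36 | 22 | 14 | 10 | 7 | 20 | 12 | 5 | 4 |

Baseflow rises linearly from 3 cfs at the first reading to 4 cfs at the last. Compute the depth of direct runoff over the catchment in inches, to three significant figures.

Direct runoff: 0.00, 11.92, 32.83, 55.75, 32.67, 18.58, 10.50, 6.42, 3.33, 16.25, 8.17, 1.08, 0.00 cfs; ΣQ_DR = 197.5 cfs.
V = ΣQ_DR · Δt = 197.5 × 7200 s = 1.422 × 10^6 ft³.
Over A = 0.275 mi², depth = V / A = 2.23 in.

d ≈ 2.23 in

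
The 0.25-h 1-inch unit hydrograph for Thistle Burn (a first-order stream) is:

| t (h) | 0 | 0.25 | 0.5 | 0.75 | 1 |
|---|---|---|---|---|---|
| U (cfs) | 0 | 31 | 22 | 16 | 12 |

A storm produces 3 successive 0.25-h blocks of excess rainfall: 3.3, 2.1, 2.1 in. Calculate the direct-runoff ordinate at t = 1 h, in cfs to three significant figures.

Q ≈ 119 cfs

By discrete convolution, Q_j = Σ (P_i / 1 in) · U_{j−i}.
At t = 1 h (j=4): Q = (3.3/1)·12 + (2.1/1)·16 + (2.1/1)·22 = 119 cfs.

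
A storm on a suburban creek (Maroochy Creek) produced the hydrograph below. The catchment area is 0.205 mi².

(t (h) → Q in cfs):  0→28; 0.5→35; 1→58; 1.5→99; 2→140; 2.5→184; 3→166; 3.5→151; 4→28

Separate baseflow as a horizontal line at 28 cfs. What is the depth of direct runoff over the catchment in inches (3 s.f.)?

Direct runoff: 0.0, 7.0, 30.0, 71.0, 112.0, 156.0, 138.0, 123.0, 0.0 cfs; ΣQ_DR = 637.0 cfs.
V = ΣQ_DR · Δt = 637.0 × 1800 s = 1.147 × 10^6 ft³.
Over A = 0.205 mi², depth = V / A = 2.41 in.

d ≈ 2.41 in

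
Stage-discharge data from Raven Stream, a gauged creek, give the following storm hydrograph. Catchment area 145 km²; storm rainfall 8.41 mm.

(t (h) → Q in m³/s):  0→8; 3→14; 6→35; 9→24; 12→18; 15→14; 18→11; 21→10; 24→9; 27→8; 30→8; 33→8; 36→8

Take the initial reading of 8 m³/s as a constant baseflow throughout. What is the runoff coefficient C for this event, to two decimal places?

ΣQ_DR = 71.00 m³/s; V = ΣQ_DR·Δt = 7.668 × 10^5 m³.
Runoff depth d = V / A = 5.288 mm.
C = d / P = 5.288 / 8.41 = 0.63.

C ≈ 0.63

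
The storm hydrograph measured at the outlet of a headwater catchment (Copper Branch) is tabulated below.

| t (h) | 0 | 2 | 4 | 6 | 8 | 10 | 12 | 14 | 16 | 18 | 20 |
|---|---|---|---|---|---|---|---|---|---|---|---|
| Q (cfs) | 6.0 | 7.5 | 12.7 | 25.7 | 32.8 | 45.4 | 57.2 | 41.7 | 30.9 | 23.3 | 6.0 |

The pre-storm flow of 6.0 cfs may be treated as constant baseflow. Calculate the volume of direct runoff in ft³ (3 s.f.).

V ≈ 1.61 × 10^6 ft³

Direct-runoff ordinates (Q − Q_b): 0.0, 1.5, 6.7, 19.7, 26.8, 39.4, 51.2, 35.7, 24.9, 17.3, 0.0 cfs.
ΣQ_DR = 223.2 cfs.
With Δt = 2 h = 7200 s, V = ΣQ_DR · Δt = 223.2 × 7200 = 1.61 × 10^6 ft³.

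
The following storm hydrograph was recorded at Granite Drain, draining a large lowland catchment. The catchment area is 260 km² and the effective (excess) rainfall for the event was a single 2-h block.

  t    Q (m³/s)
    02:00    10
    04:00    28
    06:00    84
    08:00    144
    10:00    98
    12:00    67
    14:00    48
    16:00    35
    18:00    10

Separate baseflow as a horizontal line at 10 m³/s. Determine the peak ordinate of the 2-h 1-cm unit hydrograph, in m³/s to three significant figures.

Direct runoff: 0.0, 18.0, 74.0, 134.0, 88.0, 57.0, 38.0, 25.0, 0.0 m³/s; ΣQ_DR = 434.0 m³/s, peak = 134.0 m³/s.
Runoff depth d = ΣQ_DR·Δt / A = 434.0 × 7200 / (260 km²) = 12.02 mm.
The 1-cm UH is the DRH scaled by (10 mm)/d, so U_p = 134.0 × 10/12.02 = 111 m³/s.

U_p ≈ 111 m³/s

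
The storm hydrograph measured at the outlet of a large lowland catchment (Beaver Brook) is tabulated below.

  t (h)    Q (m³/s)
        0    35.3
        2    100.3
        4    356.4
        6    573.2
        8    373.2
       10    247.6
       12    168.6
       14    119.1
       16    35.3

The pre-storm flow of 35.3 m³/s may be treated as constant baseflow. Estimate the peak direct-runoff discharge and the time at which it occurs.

Q_p = 537.9 m³/s at t = 6 h

Subtracting baseflow gives direct-runoff ordinates: 0.0, 65.0, 321.1, 537.9, 337.9, 212.3, 133.3, 83.8, 0.0 m³/s.
The maximum is 537.9 m³/s, occurring at the reading for t = 6 h.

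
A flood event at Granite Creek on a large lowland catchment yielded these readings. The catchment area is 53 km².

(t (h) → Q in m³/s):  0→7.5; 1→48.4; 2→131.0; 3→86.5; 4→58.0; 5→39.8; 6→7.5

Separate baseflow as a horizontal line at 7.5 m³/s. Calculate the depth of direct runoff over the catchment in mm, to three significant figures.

Direct runoff: 0.0, 40.9, 123.5, 79.0, 50.5, 32.3, 0.0 m³/s; ΣQ_DR = 326.2 m³/s.
V = ΣQ_DR · Δt = 326.2 × 3600 s = 1.174 × 10^6 m³.
Over A = 53 km², depth = V / A = 22.2 mm.

d ≈ 22.2 mm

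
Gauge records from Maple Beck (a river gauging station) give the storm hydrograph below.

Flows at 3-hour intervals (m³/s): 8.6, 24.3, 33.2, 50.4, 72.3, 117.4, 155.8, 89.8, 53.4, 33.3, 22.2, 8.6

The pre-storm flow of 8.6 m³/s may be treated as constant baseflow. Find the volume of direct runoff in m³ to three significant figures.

Direct-runoff ordinates (Q − Q_b): 0.0, 15.7, 24.6, 41.8, 63.7, 108.8, 147.2, 81.2, 44.8, 24.7, 13.6, 0.0 m³/s.
ΣQ_DR = 566.1 m³/s.
With Δt = 3 h = 10800 s, V = ΣQ_DR · Δt = 566.1 × 10800 = 6.11 × 10^6 m³.

V ≈ 6.11 × 10^6 m³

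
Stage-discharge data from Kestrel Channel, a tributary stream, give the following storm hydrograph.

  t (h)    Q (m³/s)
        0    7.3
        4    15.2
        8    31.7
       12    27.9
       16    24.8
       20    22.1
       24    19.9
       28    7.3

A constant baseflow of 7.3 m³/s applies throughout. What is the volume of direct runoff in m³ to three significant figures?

Direct-runoff ordinates (Q − Q_b): 0.0, 7.9, 24.4, 20.6, 17.5, 14.8, 12.6, 0.0 m³/s.
ΣQ_DR = 97.80 m³/s.
With Δt = 4 h = 14400 s, V = ΣQ_DR · Δt = 97.80 × 14400 = 1.41 × 10^6 m³.

V ≈ 1.41 × 10^6 m³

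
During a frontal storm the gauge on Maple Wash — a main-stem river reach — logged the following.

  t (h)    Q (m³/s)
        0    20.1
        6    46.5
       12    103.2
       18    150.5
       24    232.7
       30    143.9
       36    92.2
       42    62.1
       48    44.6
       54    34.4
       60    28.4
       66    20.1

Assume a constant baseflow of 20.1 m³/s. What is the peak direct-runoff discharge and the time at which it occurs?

Q_p = 212.6 m³/s at t = 24 h

Subtracting baseflow gives direct-runoff ordinates: 0.0, 26.4, 83.1, 130.4, 212.6, 123.8, 72.1, 42.0, 24.5, 14.3, 8.3, 0.0 m³/s.
The maximum is 212.6 m³/s, occurring at the reading for t = 24 h.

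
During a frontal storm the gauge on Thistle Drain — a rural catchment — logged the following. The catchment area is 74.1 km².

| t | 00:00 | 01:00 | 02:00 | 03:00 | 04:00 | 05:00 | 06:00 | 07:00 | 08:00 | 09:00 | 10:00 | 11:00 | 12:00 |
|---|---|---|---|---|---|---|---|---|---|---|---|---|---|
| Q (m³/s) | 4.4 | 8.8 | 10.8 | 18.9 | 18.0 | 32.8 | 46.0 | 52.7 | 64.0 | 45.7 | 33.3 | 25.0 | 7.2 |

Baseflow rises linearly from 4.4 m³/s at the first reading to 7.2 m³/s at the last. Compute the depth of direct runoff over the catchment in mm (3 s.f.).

d ≈ 14.2 mm

Direct runoff: 0.00, 4.17, 5.93, 13.80, 12.67, 27.23, 40.20, 46.67, 57.73, 39.20, 26.57, 18.03, 0.00 m³/s; ΣQ_DR = 292.2 m³/s.
V = ΣQ_DR · Δt = 292.2 × 3600 s = 1.052 × 10^6 m³.
Over A = 74.1 km², depth = V / A = 14.2 mm.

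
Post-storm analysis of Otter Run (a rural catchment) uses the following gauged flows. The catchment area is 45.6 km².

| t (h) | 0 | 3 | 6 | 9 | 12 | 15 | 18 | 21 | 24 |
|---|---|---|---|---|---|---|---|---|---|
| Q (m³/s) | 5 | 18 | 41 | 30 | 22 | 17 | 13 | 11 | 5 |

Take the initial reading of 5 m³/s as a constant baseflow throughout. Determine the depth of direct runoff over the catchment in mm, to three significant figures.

Direct runoff: 0.0, 13.0, 36.0, 25.0, 17.0, 12.0, 8.0, 6.0, 0.0 m³/s; ΣQ_DR = 117.0 m³/s.
V = ΣQ_DR · Δt = 117.0 × 10800 s = 1.264 × 10^6 m³.
Over A = 45.6 km², depth = V / A = 27.7 mm.

d ≈ 27.7 mm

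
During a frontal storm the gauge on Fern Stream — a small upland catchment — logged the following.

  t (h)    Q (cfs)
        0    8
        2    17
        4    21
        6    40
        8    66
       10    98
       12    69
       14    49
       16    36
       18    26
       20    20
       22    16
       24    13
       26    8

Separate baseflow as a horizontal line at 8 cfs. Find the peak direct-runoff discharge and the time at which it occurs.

Q_p = 90.0 cfs at t = 10 h

Subtracting baseflow gives direct-runoff ordinates: 0.0, 9.0, 13.0, 32.0, 58.0, 90.0, 61.0, 41.0, 28.0, 18.0, 12.0, 8.0, 5.0, 0.0 cfs.
The maximum is 90.0 cfs, occurring at the reading for t = 10 h.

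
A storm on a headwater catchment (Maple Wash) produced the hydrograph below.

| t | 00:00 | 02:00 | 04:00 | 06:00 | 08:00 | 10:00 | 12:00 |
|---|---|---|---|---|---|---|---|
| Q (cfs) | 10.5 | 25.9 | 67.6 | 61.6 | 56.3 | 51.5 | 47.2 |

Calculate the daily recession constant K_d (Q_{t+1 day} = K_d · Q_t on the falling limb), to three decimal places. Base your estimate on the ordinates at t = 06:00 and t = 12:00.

K_d ≈ 0.345

Between t = 06:00 and t = 12:00 the flow falls from 61.6 to 47.2 cfs over 3×2 h = 6 h.
Per-interval ratio K = (47.2/61.6)^(1/3) = 0.9151; K_d = K^(24/2) = 0.345.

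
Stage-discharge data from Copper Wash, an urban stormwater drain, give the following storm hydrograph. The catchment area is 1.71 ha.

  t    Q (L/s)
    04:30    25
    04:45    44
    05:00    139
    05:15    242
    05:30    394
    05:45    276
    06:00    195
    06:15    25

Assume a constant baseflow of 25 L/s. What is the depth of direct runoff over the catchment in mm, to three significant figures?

d ≈ 60.0 mm

Direct runoff: 0.0, 19.0, 114.0, 217.0, 369.0, 251.0, 170.0, 0.0 L/s; ΣQ_DR = 1140 L/s.
V = ΣQ_DR · Δt = 1140 × 900 s = 1.026 × 10^6 L.
Over A = 1.71 ha, depth = V / A = 60.0 mm.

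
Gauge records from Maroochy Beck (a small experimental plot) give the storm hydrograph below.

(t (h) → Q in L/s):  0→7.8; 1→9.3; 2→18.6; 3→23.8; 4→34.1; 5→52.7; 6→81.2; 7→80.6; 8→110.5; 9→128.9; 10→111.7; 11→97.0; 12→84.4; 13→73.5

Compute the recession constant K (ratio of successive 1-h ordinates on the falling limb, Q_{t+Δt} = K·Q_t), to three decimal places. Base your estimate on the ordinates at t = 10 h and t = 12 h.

K ≈ 0.869

Using the recession-limb readings at t = 10 h and t = 12 h: Q falls from 111.7 to 84.4 L/s over 2 intervals.
K = (Q₂/Q₁)^(1/2) = (84.4/111.7)^(1/2) = 0.869.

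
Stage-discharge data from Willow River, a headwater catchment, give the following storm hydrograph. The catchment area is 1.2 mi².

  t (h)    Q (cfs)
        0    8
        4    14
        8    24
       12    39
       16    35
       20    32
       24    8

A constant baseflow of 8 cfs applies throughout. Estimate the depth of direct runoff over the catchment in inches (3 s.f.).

Direct runoff: 0.0, 6.0, 16.0, 31.0, 27.0, 24.0, 0.0 cfs; ΣQ_DR = 104.0 cfs.
V = ΣQ_DR · Δt = 104.0 × 14400 s = 1.498 × 10^6 ft³.
Over A = 1.2 mi², depth = V / A = 0.537 in.

d ≈ 0.537 in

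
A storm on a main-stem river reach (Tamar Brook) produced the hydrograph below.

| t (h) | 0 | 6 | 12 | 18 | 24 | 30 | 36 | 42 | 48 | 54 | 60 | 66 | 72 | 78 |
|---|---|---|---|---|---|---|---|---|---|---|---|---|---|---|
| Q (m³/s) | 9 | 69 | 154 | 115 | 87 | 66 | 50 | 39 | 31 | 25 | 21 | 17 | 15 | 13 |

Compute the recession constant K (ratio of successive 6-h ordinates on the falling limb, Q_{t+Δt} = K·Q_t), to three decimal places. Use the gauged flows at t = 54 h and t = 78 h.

Using the recession-limb readings at t = 54 h and t = 78 h: Q falls from 25 to 13 m³/s over 4 intervals.
K = (Q₂/Q₁)^(1/4) = (13/25)^(1/4) = 0.849.

K ≈ 0.849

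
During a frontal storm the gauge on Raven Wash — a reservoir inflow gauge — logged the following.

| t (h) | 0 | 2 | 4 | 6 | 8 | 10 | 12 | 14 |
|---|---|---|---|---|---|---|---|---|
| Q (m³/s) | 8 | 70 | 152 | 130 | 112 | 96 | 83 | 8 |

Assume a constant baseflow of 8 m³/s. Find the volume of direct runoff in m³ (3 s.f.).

V ≈ 4.28 × 10^6 m³

Direct-runoff ordinates (Q − Q_b): 0.0, 62.0, 144.0, 122.0, 104.0, 88.0, 75.0, 0.0 m³/s.
ΣQ_DR = 595.0 m³/s.
With Δt = 2 h = 7200 s, V = ΣQ_DR · Δt = 595.0 × 7200 = 4.28 × 10^6 m³.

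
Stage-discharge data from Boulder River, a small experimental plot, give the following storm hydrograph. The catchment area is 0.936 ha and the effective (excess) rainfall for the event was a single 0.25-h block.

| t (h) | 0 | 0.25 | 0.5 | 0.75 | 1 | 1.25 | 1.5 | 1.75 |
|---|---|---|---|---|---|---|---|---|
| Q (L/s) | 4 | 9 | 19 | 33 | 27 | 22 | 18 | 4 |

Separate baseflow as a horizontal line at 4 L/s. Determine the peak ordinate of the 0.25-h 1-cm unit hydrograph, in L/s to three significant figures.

Direct runoff: 0.0, 5.0, 15.0, 29.0, 23.0, 18.0, 14.0, 0.0 L/s; ΣQ_DR = 104.0 L/s, peak = 29.0 L/s.
Runoff depth d = ΣQ_DR·Δt / A = 104.0 × 900 / (0.936 ha) = 10.00 mm.
The 1-cm UH is the DRH scaled by (10 mm)/d, so U_p = 29.0 × 10/10.00 = 29.0 L/s.

U_p ≈ 29.0 L/s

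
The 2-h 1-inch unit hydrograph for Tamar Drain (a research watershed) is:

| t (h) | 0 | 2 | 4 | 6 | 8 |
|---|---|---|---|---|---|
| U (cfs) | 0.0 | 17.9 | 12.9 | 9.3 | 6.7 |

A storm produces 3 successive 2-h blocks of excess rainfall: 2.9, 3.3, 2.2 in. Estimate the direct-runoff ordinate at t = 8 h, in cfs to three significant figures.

Q ≈ 78.5 cfs

By discrete convolution, Q_j = Σ (P_i / 1 in) · U_{j−i}.
At t = 8 h (j=4): Q = (2.9/1)·6.7 + (3.3/1)·9.3 + (2.2/1)·12.9 = 78.5 cfs.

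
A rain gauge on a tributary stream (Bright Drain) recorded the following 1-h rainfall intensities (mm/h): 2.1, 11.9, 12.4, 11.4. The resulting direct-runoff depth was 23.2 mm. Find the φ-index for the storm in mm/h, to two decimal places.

Only the 3 blocks with intensity above φ contribute runoff: 11.9, 12.4, 11.4 mm/h.
Σ(I−φ)·Δt = d  ⇒  (11.9+12.4+11.4 − 3φ)·1 = 23.2
φ = (35.70 − 23.2/1) / 3 = 4.17 mm/h.

φ ≈ 4.17 mm/h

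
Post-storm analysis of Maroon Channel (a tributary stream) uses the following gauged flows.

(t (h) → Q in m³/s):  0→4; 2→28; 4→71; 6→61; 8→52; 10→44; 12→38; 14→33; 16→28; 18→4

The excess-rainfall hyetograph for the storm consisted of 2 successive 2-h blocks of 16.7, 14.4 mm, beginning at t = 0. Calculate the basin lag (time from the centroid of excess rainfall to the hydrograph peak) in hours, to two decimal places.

t_L ≈ 2.07 h

Centroid of excess rainfall: t_c = Σ P_i·t̄_i / ΣP_i = 1.9260 h (block centres at 1, 3 h).
Hydrograph peak occurs at t = 4 h, so basin lag t_L = 4 − 1.9260 = 2.07 h.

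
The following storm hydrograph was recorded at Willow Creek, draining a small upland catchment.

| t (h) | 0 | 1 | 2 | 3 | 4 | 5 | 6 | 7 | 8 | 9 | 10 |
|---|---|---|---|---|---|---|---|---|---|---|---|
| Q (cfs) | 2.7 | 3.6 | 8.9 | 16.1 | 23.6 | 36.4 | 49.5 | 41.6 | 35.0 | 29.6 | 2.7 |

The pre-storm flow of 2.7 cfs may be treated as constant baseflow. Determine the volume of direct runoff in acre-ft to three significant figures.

V ≈ 18.2 acre-ft

Direct-runoff ordinates (Q − Q_b): 0.0, 0.9, 6.2, 13.4, 20.9, 33.7, 46.8, 38.9, 32.3, 26.9, 0.0 cfs.
ΣQ_DR = 220.0 cfs.
With Δt = 1 h = 3600 s, V = ΣQ_DR · Δt = 220.0 × 3600 = 7.92 × 10^5 ft³ = 18.2 acre-ft.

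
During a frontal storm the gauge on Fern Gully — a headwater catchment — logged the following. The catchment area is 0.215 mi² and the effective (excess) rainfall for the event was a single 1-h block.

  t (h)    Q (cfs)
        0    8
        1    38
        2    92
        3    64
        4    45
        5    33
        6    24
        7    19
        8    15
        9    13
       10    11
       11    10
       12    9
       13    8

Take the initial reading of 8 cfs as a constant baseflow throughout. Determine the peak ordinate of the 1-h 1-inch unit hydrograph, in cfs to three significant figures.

Direct runoff: 0.0, 30.0, 84.0, 56.0, 37.0, 25.0, 16.0, 11.0, 7.0, 5.0, 3.0, 2.0, 1.0, 0.0 cfs; ΣQ_DR = 277.0 cfs, peak = 84.0 cfs.
Runoff depth d = ΣQ_DR·Δt / A = 277.0 × 3600 / (0.215 mi²) = 1.996 in.
The 1-inch UH is the DRH scaled by (1 in)/d, so U_p = 84.0 × 1/1.996 = 42.1 cfs.

U_p ≈ 42.1 cfs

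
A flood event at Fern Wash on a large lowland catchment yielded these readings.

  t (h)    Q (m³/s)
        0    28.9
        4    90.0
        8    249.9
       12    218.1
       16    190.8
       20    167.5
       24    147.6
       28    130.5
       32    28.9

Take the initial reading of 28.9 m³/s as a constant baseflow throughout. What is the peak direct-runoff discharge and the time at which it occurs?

Subtracting baseflow gives direct-runoff ordinates: 0.0, 61.1, 221.0, 189.2, 161.9, 138.6, 118.7, 101.6, 0.0 m³/s.
The maximum is 221.0 m³/s, occurring at the reading for t = 8 h.

Q_p = 221.0 m³/s at t = 8 h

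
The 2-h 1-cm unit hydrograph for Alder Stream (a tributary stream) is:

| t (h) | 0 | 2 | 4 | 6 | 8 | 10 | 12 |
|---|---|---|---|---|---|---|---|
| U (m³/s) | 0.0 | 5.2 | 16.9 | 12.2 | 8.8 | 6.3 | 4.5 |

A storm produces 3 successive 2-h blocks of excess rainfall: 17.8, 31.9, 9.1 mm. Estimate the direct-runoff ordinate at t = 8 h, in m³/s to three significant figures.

Q ≈ 70.0 m³/s

By discrete convolution, Q_j = Σ (P_i / 10 mm) · U_{j−i}.
At t = 8 h (j=4): Q = (17.8/10)·8.8 + (31.9/10)·12.2 + (9.1/10)·16.9 = 70.0 m³/s.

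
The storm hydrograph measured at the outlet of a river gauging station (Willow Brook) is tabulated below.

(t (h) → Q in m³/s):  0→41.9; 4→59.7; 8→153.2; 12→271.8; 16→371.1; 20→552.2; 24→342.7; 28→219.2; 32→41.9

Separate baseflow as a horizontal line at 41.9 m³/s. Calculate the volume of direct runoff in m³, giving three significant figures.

V ≈ 2.41 × 10^7 m³

Direct-runoff ordinates (Q − Q_b): 0.0, 17.8, 111.3, 229.9, 329.2, 510.3, 300.8, 177.3, 0.0 m³/s.
ΣQ_DR = 1677 m³/s.
With Δt = 4 h = 14400 s, V = ΣQ_DR · Δt = 1677 × 14400 = 2.41 × 10^7 m³.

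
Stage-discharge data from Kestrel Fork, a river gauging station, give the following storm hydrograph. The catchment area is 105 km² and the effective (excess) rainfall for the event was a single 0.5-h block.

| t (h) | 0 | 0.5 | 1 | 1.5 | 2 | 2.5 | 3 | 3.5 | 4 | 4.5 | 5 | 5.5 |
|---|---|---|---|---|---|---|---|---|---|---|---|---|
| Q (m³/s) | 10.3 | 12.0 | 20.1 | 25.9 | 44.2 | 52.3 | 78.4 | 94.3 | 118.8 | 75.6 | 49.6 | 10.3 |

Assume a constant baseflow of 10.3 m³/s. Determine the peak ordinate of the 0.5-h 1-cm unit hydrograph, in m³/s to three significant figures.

U_p ≈ 135 m³/s

Direct runoff: 0.0, 1.7, 9.8, 15.6, 33.9, 42.0, 68.1, 84.0, 108.5, 65.3, 39.3, 0.0 m³/s; ΣQ_DR = 468.2 m³/s, peak = 108.5 m³/s.
Runoff depth d = ΣQ_DR·Δt / A = 468.2 × 1800 / (105 km²) = 8.026 mm.
The 1-cm UH is the DRH scaled by (10 mm)/d, so U_p = 108.5 × 10/8.026 = 135 m³/s.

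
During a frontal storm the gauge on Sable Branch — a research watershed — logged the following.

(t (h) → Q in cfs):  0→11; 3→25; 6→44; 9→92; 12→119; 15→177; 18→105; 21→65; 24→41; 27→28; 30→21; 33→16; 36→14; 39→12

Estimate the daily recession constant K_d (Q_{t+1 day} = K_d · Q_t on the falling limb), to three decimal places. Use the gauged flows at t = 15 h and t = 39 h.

Between t = 15 h and t = 39 h the flow falls from 177 to 12 cfs over 8×3 h = 24 h.
Per-interval ratio K = (12/177)^(1/8) = 0.7143; K_d = K^(24/3) = 0.068.

K_d ≈ 0.068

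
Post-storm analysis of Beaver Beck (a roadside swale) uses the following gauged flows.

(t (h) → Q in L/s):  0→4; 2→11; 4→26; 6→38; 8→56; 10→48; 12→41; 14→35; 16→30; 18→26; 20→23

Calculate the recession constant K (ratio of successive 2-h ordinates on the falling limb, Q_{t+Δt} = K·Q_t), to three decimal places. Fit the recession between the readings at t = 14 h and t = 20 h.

Using the recession-limb readings at t = 14 h and t = 20 h: Q falls from 35 to 23 L/s over 3 intervals.
K = (Q₂/Q₁)^(1/3) = (23/35)^(1/3) = 0.869.

K ≈ 0.869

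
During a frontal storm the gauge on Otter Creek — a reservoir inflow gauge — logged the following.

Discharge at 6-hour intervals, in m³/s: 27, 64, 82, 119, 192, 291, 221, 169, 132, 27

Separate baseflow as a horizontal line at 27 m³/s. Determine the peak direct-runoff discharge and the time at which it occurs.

Q_p = 264.0 m³/s at t = 30 h

Subtracting baseflow gives direct-runoff ordinates: 0.0, 37.0, 55.0, 92.0, 165.0, 264.0, 194.0, 142.0, 105.0, 0.0 m³/s.
The maximum is 264.0 m³/s, occurring at the reading for t = 30 h.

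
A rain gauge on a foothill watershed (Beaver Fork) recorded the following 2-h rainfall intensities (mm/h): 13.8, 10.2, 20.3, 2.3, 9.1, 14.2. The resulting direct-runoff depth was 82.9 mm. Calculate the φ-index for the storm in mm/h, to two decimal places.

φ ≈ 5.23 mm/h

Only the 5 blocks with intensity above φ contribute runoff: 13.8, 10.2, 20.3, 9.1, 14.2 mm/h.
Σ(I−φ)·Δt = d  ⇒  (13.8+10.2+20.3+9.1+14.2 − 5φ)·2 = 82.9
φ = (67.60 − 82.9/2) / 5 = 5.23 mm/h.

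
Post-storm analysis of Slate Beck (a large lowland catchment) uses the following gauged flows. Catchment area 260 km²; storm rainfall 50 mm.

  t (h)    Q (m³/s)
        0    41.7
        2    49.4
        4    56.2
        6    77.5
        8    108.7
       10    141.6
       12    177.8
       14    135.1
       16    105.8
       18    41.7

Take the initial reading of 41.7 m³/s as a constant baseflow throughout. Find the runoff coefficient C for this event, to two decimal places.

C ≈ 0.29

ΣQ_DR = 518.5 m³/s; V = ΣQ_DR·Δt = 3.733 × 10^6 m³.
Runoff depth d = V / A = 14.36 mm.
C = d / P = 14.36 / 50 = 0.29.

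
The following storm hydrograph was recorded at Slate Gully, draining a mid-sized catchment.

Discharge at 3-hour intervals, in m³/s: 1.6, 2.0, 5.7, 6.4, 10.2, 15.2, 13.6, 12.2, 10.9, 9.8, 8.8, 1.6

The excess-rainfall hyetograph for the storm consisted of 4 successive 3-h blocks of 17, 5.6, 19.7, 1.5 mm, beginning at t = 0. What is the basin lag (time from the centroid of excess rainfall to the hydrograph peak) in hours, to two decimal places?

t_L ≈ 10.11 h

Centroid of excess rainfall: t_c = Σ P_i·t̄_i / ΣP_i = 4.8904 h (block centres at 1.5, 4.5, 7.5, 10.5 h).
Hydrograph peak occurs at t = 15 h, so basin lag t_L = 15 − 4.8904 = 10.11 h.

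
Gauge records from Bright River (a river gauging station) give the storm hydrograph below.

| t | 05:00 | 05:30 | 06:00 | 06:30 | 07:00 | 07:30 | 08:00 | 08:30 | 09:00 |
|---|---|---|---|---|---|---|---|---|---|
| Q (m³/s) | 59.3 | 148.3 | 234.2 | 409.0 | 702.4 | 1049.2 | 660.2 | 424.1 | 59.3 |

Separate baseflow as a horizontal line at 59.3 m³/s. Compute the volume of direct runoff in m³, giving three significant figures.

Direct-runoff ordinates (Q − Q_b): 0.0, 89.0, 174.9, 349.7, 643.1, 989.9, 600.9, 364.8, 0.0 m³/s.
ΣQ_DR = 3212 m³/s.
With Δt = 0.5 h = 1800 s, V = ΣQ_DR · Δt = 3212 × 1800 = 5.78 × 10^6 m³.

V ≈ 5.78 × 10^6 m³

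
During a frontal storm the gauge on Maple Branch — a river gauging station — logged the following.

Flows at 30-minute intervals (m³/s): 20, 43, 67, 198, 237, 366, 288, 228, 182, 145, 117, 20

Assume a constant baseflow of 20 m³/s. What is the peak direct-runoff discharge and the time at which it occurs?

Subtracting baseflow gives direct-runoff ordinates: 0.0, 23.0, 47.0, 178.0, 217.0, 346.0, 268.0, 208.0, 162.0, 125.0, 97.0, 0.0 m³/s.
The maximum is 346.0 m³/s, occurring at the reading for t = 2.5 h.

Q_p = 346.0 m³/s at t = 2.5 h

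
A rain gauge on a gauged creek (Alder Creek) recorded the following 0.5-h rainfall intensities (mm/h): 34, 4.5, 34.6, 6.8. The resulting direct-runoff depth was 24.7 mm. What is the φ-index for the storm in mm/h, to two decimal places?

φ ≈ 9.60 mm/h

Only the 2 blocks with intensity above φ contribute runoff: 34, 34.6 mm/h.
Σ(I−φ)·Δt = d  ⇒  (34+34.6 − 2φ)·0.5 = 24.7
φ = (68.60 − 24.7/0.5) / 2 = 9.60 mm/h.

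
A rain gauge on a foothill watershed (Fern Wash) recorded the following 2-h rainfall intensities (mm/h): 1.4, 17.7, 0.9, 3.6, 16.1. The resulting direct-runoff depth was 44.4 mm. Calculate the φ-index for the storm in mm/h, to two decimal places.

Only the 2 blocks with intensity above φ contribute runoff: 17.7, 16.1 mm/h.
Σ(I−φ)·Δt = d  ⇒  (17.7+16.1 − 2φ)·2 = 44.4
φ = (33.80 − 44.4/2) / 2 = 5.80 mm/h.

φ ≈ 5.80 mm/h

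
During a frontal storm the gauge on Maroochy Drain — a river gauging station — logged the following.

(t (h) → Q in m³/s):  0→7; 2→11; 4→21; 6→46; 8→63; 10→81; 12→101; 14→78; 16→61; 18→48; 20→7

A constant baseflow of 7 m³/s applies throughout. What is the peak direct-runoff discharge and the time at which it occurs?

Subtracting baseflow gives direct-runoff ordinates: 0.0, 4.0, 14.0, 39.0, 56.0, 74.0, 94.0, 71.0, 54.0, 41.0, 0.0 m³/s.
The maximum is 94.0 m³/s, occurring at the reading for t = 12 h.

Q_p = 94.0 m³/s at t = 12 h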